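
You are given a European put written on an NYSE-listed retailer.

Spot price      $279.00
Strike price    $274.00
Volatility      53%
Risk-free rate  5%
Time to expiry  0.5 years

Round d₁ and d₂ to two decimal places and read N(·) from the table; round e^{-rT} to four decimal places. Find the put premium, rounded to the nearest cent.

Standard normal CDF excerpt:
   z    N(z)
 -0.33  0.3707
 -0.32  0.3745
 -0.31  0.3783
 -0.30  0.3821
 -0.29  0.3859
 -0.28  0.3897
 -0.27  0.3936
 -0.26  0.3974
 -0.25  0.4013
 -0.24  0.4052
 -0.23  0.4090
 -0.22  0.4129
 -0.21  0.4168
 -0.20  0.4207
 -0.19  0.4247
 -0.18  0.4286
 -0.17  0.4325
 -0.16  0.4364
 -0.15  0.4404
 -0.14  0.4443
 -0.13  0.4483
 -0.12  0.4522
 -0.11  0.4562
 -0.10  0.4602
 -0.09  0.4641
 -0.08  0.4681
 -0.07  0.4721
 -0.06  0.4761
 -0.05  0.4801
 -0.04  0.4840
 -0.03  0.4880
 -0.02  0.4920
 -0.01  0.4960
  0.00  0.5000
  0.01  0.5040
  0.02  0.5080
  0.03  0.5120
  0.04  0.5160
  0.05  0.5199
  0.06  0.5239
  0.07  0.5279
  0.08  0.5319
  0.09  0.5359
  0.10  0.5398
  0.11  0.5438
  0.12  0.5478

σ√T = 0.53·√0.5 = 0.3748
d₁ = [ln(279/274) + (0.05 + 0.53²/2)·0.5] / 0.3748 = [0.0181 + 0.0952] / 0.3748 = 0.3023 → 0.30
d₂ = d₁ − σ√T = 0.3023 − 0.3748 = -0.0724 → -0.07
exp(−rT) = exp(−0.05·0.5) = 0.9753
P = 274·0.9753·N(0.07) − 279·N(-0.30) = 274·0.9753·0.5279 − 279·0.3821 = 141.0719 − 106.6059 = 34.4660

$34.47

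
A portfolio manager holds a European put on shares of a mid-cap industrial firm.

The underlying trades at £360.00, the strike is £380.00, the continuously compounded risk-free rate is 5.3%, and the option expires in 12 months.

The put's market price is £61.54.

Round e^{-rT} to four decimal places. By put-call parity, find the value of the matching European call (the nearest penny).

exp(−rT) = exp(−0.053·1) = 0.9484
Put-call parity: C − P = S − K·e^(−rT) = 360 − 380·0.9484 = 360 − 360.3920 = -0.3920
C = P + (C − P) = 61.54 + (-0.3920) = 61.1480

£61.15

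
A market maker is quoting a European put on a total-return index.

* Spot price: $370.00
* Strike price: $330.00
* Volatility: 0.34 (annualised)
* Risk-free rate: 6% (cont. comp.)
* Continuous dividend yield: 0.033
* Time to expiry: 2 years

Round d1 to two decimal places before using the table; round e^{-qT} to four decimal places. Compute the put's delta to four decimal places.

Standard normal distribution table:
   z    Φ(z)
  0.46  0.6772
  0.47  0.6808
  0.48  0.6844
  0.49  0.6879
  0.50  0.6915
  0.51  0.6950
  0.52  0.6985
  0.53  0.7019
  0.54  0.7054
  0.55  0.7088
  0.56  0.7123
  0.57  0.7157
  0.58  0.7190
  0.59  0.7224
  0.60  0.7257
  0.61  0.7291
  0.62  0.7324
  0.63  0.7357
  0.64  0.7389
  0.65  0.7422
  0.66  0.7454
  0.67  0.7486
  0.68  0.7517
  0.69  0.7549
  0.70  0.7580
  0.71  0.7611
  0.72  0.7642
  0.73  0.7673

-0.2599

σ√T = 0.34 × 1.4142 = 0.4808
d₁ = [ln(370/330) + (0.06 − 0.033 + 0.34²/2)·2] / 0.4808 = [0.1144 + 0.1696] / 0.4808 = 0.5907 ≈ 0.59
N(d₁) = N(0.59) = 0.7224
Δ_put = exp(−qT)·(N(d₁) − 1) = 0.9361·(0.7224 − 1) = -0.2599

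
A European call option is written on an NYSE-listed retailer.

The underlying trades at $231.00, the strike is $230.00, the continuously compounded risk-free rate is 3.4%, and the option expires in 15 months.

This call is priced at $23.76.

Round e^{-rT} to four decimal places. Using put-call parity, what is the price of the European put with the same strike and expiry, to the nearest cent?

$13.19

e^(−rT) = e^(−0.034·1.25) = 0.9584
Put-call parity: C − P = S − K·e^(−rT) = 231 − 230·0.9584 = 231 − 220.4320 = 10.5680
P = C − (C − P) = 23.76 − (10.5680) = 13.1920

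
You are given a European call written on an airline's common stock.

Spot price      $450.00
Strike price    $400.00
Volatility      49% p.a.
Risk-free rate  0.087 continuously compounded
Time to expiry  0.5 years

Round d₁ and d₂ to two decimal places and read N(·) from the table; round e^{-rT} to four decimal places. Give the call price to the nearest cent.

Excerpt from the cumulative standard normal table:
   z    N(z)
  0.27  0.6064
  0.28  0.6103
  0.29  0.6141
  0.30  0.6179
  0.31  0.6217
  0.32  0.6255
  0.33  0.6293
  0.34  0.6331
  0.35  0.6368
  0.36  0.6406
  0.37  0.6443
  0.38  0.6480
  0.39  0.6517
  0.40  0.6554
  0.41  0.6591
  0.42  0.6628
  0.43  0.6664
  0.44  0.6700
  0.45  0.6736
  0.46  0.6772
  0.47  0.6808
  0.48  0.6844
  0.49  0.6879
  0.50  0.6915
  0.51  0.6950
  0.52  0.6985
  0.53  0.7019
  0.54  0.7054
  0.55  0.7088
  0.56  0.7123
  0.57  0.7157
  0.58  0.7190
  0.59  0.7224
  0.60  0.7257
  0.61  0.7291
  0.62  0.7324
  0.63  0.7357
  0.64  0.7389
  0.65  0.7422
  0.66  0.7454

T = 0.5;  σ√T = 0.3465
d₁ = [ln(450/400) + (0.087 + ½·0.49²)·0.5] / (σ√T) = (0.1178 + 0.1035) / 0.3465 = 0.6387 → 0.64
d₂ = 0.6387 − 0.3465 = 0.2922 → 0.29
e^(−rT) = e^(−0.087·0.5) = 0.9574
C = 450·N(0.64) − 400·0.9574·N(0.29) = 450·0.7389 − 400·0.9574·0.6141 = 332.5050 − 235.1757 = 97.3293

$97.33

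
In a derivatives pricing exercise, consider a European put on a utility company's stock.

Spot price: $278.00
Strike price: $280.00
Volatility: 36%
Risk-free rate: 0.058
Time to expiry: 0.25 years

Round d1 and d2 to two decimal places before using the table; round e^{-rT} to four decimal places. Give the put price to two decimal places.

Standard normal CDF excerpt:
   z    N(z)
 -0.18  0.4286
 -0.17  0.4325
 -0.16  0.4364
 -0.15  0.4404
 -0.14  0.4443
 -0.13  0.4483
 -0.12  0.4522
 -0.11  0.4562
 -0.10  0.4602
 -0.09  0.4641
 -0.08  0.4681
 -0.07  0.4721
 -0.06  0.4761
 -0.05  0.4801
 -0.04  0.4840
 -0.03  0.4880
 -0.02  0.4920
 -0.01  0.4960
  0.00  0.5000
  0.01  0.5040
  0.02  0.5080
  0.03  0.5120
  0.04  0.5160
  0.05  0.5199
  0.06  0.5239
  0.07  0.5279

$18.85

σ√T = 0.36·√0.25 = 0.1800
d₁ = [ln(278/280) + (0.058 + ½·0.36²)·0.25] / (σ√T) = (-0.0072 + 0.0307) / 0.1800 = 0.1307 which rounds to 0.13
d₂ = 0.1307 − 0.1800 = -0.0493 which rounds to -0.05
e^(−rT) = e^(−0.058·0.25) = 0.9856
P = 280·0.9856·N(0.05) − 278·N(-0.13) = 280·0.9856·0.5199 − 278·0.4483 = 143.4758 − 124.6274 = 18.8484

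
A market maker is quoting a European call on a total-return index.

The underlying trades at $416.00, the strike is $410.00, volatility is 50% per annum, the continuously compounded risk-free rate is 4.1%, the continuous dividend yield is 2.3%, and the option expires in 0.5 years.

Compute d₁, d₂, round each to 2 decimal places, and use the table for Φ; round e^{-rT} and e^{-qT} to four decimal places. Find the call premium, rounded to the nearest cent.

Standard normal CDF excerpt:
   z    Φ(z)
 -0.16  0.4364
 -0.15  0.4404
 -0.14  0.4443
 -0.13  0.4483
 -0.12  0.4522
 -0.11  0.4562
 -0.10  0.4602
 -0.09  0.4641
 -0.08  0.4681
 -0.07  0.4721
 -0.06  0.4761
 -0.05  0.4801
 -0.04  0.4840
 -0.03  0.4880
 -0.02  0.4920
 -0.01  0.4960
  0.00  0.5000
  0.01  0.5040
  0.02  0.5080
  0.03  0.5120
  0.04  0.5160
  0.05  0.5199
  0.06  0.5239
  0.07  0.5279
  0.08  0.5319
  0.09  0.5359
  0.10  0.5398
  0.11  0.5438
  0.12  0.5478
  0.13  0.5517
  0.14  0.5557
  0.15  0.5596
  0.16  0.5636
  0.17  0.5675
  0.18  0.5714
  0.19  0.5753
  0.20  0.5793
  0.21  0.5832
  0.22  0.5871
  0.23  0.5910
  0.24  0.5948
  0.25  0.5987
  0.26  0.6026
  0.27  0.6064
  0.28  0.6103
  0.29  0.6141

$61.37

T = 0.5;  σ√T = 0.3536
d₁ = [ln(416/410) + (0.041 − 0.023 + 0.5²/2)·0.5] / 0.3536 = [0.0145 + 0.0715] / 0.3536 = 0.2433 ≈ 0.24
d₂ = d₁ − σ√T = 0.2433 − 0.3536 = -0.1102 ≈ -0.11
e^(−qT) = e^(−0.023·0.5) = 0.9886;  e^(−rT) = e^(−0.041·0.5) = 0.9797
C = 416·0.9886·N(0.24) − 410·0.9797·N(-0.11) = 416·0.9886·0.5948 − 410·0.9797·0.4562 = 244.6160 − 183.2450 = 61.3710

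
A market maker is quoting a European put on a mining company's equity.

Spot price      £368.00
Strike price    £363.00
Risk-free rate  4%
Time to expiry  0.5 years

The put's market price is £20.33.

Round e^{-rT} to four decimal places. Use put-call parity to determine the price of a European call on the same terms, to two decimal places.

£32.52

exp(−rT) = exp(−0.04·0.5) = 0.9802
Put-call parity: C − P = S − K·e^(−rT) = 368 − 363·0.9802 = 368 − 355.8126 = 12.1874
C = P + (C − P) = 20.33 + (12.1874) = 32.5174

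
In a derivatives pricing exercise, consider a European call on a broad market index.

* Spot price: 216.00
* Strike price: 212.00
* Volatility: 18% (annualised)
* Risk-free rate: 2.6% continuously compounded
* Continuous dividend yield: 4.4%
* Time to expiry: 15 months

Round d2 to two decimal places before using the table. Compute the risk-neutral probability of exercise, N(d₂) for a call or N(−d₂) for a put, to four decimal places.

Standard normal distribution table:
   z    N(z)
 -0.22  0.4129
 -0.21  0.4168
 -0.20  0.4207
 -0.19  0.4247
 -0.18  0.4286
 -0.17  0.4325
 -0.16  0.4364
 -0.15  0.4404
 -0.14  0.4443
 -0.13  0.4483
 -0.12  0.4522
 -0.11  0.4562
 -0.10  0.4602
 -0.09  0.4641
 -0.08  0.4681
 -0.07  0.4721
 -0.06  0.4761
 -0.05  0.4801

T = 1.25;  σ√T = 0.2012
d₁ = [ln(216/212) + (0.026 − 0.044 + ½·0.18²)·1.25] / (σ√T) = (0.0187 − 0.0022) / 0.2012 = 0.0817 → 0.08
d₂ = 0.0817 − 0.2012 = -0.1195 → -0.12
Risk-neutral Pr[S_T > K] = N(d₂) = N(-0.12) = 0.4522

0.4522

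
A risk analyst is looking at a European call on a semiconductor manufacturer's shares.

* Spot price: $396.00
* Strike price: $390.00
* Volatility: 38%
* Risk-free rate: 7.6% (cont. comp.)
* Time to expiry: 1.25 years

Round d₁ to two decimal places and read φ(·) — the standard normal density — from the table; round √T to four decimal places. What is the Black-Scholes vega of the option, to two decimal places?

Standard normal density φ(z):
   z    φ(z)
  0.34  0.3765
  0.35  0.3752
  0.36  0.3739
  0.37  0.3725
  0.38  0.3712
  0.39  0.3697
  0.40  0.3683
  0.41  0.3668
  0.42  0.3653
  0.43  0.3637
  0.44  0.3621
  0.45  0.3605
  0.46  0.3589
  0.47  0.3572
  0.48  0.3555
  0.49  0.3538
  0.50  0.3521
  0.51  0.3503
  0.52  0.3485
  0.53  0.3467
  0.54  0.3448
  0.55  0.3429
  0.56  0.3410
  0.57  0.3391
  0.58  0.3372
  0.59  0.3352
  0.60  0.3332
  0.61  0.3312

σ√T = 0.38 × 1.1180 = 0.4249
d₁ = [ln(396/390) + (0.076 + 0.38²/2)·1.25] / 0.4249 = [0.0153 + 0.1852] / 0.4249 = 0.4720 which rounds to 0.47
√T = √1.25 = 1.1180
φ(d₁) = φ(0.47) = 0.3572
vega = S·φ(d₁)·√T = 396·0.3572·1.1180 = 158.1424
(The put has the same vega.)

158.14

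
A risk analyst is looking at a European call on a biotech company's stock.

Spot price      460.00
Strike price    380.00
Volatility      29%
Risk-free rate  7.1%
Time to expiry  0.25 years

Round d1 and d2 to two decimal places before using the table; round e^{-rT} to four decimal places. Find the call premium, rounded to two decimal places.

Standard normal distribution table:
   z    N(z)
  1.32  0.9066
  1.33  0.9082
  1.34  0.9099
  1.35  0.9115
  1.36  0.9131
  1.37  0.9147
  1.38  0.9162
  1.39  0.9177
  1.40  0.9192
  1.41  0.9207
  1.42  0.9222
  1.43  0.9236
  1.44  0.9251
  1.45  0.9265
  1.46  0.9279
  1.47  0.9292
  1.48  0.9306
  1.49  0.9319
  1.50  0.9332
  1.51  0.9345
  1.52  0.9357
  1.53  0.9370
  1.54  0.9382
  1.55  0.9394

σ√T = 0.29·√0.25 = 0.1450
d₁ = [ln(460/380) + (0.071 + 0.29²/2)·0.25] / 0.1450 = [0.1911 + 0.0283] / 0.1450 = 1.5125 which rounds to 1.51
d₂ = d₁ − σ√T = 1.5125 − 0.1450 = 1.3675 which rounds to 1.37
exp(−rT) = exp(−0.071·0.25) = 0.9824
N(d₁) = N(1.51) = 0.9345;  N(d₂) = N(1.37) = 0.9147
C = 460·0.9345 − 380·0.9824·0.9147 = 429.8700 − 341.4685 = 88.4015

88.40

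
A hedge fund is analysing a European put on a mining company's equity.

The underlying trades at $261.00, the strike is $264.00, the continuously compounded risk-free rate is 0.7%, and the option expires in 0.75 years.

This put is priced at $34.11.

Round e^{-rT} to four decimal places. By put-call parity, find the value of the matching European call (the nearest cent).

e^(−rT) = e^(−0.007·0.75) = 0.9948
Put-call parity: C − P = S − K·e^(−rT) = 261 − 264·0.9948 = 261 − 262.6272 = -1.6272
C = P + (C − P) = 34.11 + (-1.6272) = 32.4828

$32.48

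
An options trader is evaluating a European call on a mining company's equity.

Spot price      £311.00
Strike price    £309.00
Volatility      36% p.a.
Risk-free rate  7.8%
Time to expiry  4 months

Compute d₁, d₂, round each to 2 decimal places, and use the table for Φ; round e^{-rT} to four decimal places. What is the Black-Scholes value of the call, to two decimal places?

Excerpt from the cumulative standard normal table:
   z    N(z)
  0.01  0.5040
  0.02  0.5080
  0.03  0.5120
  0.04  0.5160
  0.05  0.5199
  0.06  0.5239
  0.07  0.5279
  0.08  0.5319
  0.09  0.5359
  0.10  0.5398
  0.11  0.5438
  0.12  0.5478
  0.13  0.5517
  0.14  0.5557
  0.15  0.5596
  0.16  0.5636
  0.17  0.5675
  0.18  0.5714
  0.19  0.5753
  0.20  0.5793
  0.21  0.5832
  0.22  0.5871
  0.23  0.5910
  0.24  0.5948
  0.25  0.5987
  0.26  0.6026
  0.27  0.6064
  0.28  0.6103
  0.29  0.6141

T = 0.3333;  σ√T = 0.2078
ln(S/K) + (r + σ²/2)T = ln(311/309) + (0.078 + 0.36²/2)·0.3333 = 0.0065 + 0.0476 = 0.0541
d₁ = 0.0541 / 0.2078 = 0.2601 → 0.26
d₂ = d₁ − σ√T = 0.2601 − 0.2078 = 0.0522 → 0.05
e^(−rT) = e^(−0.078·0.3333) = 0.9743
C = 311·N(0.26) − 309·0.9743·N(0.05) = 311·0.6026 − 309·0.9743·0.5199 = 187.4086 − 156.5204 = 30.8882

£30.89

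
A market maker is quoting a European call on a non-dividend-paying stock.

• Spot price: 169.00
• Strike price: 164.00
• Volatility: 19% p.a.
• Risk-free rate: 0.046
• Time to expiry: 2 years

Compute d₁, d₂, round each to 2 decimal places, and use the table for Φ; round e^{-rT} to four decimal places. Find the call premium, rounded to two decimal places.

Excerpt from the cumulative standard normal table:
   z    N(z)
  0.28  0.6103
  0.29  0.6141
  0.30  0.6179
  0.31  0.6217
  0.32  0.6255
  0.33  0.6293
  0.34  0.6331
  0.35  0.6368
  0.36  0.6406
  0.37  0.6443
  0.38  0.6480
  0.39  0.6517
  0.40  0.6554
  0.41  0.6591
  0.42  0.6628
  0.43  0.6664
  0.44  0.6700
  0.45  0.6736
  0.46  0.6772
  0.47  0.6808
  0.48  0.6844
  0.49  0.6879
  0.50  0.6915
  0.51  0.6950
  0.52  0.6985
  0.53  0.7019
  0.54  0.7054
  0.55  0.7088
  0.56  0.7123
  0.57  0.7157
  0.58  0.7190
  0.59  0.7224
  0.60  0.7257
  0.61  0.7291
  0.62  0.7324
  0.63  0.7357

28.52

σ√T = 0.19·√2 = 0.2687
d₁ = [ln(169/164) + (0.046 + 0.19²/2)·2] / 0.2687 = [0.0300 + 0.1281] / 0.2687 = 0.5885 which rounds to 0.59
d₂ = d₁ − σ√T = 0.5885 − 0.2687 = 0.3198 which rounds to 0.32
exp(−rT) = exp(−0.046·2) = 0.9121
C = 169·N(0.59) − 164·0.9121·N(0.32) = 169·0.7224 − 164·0.9121·0.6255 = 122.0856 − 93.5650 = 28.5206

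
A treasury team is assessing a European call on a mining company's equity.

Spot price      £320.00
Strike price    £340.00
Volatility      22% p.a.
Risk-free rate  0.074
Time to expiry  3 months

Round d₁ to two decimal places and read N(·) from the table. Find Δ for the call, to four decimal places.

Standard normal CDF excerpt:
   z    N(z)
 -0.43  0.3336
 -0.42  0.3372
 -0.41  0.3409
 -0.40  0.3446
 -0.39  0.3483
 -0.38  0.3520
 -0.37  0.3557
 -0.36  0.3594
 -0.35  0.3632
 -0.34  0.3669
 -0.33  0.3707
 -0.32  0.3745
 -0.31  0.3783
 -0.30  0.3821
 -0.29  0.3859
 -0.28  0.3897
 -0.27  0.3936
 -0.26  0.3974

σ√T = 0.22 × 0.5000 = 0.1100
ln(S/K) + (r + σ²/2)T = ln(320/340) + (0.074 + 0.22²/2)·0.25 = -0.0606 + 0.0245 = -0.0361
d₁ = -0.0361 / 0.1100 = -0.3280 ⇒ -0.33
N(d₁) = N(-0.33) = 0.3707
Δ_call = N(d₁) = 0.3707

0.3707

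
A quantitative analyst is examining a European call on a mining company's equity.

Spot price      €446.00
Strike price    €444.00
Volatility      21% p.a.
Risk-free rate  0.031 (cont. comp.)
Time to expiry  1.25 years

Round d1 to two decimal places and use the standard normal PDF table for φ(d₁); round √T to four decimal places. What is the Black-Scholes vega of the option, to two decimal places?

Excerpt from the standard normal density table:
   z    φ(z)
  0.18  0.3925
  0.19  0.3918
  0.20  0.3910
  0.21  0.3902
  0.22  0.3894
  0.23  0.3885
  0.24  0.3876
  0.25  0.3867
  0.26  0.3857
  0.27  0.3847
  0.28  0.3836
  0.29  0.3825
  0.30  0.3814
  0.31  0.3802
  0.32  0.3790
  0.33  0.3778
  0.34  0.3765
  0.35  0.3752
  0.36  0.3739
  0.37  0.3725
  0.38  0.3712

190.18

σ√T = 0.21 × 1.1180 = 0.2348
d₁ = [ln(446/444) + (0.031 + 0.21²/2)·1.25] / 0.2348 = [0.0045 + 0.0663] / 0.2348 = 0.3016 which rounds to 0.30
√T = √1.25 = 1.1180
φ(d₁) = φ(0.30) = 0.3814
vega = S·φ(d₁)·√T = 446·0.3814·1.1180 = 190.1767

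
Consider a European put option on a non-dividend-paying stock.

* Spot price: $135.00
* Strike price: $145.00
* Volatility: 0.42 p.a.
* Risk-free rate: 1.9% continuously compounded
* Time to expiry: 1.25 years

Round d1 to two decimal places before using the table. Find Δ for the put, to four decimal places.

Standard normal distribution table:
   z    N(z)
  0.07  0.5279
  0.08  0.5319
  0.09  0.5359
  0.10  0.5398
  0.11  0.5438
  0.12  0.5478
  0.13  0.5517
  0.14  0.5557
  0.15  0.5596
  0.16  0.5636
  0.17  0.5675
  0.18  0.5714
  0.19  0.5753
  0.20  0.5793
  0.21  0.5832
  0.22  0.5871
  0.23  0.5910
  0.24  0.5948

-0.4483

T = 1.25;  σ√T = 0.4696
ln(S/K) + (r + σ²/2)T = ln(135/145) + (0.019 + 0.42²/2)·1.25 = -0.0715 + 0.1340 = 0.0625
d₁ = 0.0625 / 0.4696 = 0.1332 → 0.13
N(d₁) = N(0.13) = 0.5517
Δ_put = N(d₁) − 1 = 0.5517 − 1 = -0.4483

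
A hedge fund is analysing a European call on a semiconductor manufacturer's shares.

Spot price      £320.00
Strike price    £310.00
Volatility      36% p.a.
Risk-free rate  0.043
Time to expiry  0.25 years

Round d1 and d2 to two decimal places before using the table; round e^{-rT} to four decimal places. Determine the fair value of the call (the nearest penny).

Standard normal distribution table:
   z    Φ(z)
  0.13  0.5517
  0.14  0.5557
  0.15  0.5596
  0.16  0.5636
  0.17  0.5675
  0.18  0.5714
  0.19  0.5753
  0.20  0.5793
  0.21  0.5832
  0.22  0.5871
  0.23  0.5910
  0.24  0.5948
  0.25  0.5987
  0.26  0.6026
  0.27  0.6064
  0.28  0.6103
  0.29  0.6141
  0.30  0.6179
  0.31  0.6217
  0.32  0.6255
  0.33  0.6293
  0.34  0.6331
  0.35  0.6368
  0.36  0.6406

σ√T = 0.36 × 0.5000 = 0.1800
d₁ = [ln(320/310) + (0.043 + 0.36²/2)·0.25] / 0.1800 = [0.0317 + 0.0269] / 0.1800 = 0.3261 ≈ 0.33
d₂ = d₁ − σ√T = 0.3261 − 0.1800 = 0.1461 ≈ 0.15
e^(−rT) = e^(−0.043·0.25) = 0.9893
C = 320·N(0.33) − 310·0.9893·N(0.15) = 320·0.6293 − 310·0.9893·0.5596 = 201.3760 − 171.6198 = 29.7562

£29.76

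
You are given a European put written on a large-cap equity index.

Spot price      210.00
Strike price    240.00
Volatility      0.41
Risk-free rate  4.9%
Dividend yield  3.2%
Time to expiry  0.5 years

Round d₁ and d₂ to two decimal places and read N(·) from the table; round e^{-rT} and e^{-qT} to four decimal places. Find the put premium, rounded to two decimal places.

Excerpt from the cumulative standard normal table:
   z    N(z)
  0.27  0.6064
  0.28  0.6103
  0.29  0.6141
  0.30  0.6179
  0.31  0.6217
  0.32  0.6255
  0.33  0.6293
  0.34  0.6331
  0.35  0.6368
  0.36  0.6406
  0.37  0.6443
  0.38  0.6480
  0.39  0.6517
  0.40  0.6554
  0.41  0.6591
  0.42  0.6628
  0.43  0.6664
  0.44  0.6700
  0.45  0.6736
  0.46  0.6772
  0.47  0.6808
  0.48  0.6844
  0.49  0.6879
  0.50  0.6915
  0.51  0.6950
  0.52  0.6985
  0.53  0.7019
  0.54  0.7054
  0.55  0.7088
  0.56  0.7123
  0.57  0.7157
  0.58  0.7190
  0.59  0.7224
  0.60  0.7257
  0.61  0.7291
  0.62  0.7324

41.47

σ√T = 0.41 × 0.7071 = 0.2899
d₁ = [ln(210/240) + (0.049 − 0.032 + 0.41²/2)·0.5] / 0.2899 = [-0.1335 + 0.0505] / 0.2899 = -0.2863 which rounds to -0.29
d₂ = d₁ − σ√T = -0.2863 − 0.2899 = -0.5762 which rounds to -0.58
e^(−qT) = e^(−0.032·0.5) = 0.9841;  e^(−rT) = e^(−0.049·0.5) = 0.9758
N(−d₂) = N(0.58) = 0.7190;  N(−d₁) = N(0.29) = 0.6141
P = 240·0.9758·0.7190 − 210·0.9841·0.6141 = 168.3840 − 126.9105 = 41.4735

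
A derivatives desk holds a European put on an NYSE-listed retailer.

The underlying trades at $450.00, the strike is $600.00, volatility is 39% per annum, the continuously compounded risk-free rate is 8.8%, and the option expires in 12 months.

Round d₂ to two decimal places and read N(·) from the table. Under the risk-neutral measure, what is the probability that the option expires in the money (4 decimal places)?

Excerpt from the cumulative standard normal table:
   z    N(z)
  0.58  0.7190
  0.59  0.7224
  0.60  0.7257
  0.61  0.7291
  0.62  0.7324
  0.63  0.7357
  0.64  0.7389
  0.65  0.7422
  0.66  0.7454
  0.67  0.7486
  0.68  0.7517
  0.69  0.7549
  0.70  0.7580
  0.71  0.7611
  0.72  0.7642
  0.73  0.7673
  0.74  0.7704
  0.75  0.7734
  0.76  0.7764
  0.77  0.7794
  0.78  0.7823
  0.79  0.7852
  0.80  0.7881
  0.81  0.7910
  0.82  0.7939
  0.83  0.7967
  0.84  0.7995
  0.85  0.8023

σ√T = 0.39·√1 = 0.3900
d₁ = [ln(450/600) + (0.088 + 0.39²/2)·1] / 0.3900 = [-0.2877 + 0.1641] / 0.3900 = -0.3170 → -0.32
d₂ = d₁ − σ√T = -0.3170 − 0.3900 = -0.7070 → -0.71
Pr(exercise) under Q = N(−d₂) = N(0.71) = 0.7611

0.7611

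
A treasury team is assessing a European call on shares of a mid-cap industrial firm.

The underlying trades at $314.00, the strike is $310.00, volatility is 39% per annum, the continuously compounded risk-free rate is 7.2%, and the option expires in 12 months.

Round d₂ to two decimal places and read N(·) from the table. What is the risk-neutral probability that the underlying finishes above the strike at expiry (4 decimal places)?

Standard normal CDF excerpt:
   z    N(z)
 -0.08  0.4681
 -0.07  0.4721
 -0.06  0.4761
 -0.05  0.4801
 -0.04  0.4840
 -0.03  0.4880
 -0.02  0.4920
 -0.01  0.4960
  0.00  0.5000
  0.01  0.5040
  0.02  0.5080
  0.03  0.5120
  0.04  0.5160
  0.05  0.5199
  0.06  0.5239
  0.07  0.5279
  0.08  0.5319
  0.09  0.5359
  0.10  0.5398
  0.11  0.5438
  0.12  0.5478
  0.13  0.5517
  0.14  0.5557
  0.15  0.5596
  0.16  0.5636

σ√T = 0.39 × 1.0000 = 0.3900
d₁ = [ln(314/310) + (0.072 + 0.39²/2)·1] / 0.3900 = [0.0128 + 0.1481] / 0.3900 = 0.4125 which rounds to 0.41
d₂ = d₁ − σ√T = 0.4125 − 0.3900 = 0.0225 which rounds to 0.02
Pr(exercise) under Q = N(d₂) = 0.5080

0.5080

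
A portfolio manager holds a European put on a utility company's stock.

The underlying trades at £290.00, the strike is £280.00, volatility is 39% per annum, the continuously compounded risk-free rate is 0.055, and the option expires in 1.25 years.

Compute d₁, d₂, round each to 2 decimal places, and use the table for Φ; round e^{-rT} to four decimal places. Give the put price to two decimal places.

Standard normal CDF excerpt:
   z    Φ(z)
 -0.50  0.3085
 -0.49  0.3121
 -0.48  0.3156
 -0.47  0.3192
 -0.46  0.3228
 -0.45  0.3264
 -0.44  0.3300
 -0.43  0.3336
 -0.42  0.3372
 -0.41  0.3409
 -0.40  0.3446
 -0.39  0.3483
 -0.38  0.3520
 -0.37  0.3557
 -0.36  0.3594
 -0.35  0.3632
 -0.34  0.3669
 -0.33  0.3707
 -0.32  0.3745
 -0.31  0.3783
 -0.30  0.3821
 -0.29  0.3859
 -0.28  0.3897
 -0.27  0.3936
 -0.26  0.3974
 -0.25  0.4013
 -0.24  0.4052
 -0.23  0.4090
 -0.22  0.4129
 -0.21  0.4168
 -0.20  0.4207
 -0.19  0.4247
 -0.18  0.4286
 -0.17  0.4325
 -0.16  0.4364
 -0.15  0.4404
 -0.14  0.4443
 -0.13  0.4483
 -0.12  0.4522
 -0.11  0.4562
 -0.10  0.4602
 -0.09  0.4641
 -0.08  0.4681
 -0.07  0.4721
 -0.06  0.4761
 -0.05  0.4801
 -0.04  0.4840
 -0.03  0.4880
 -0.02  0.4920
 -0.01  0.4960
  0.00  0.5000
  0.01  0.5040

£35.00

σ√T = 0.39 × 1.1180 = 0.4360
d₁ = [ln(290/280) + (0.055 + 0.39²/2)·1.25] / 0.4360 = [0.0351 + 0.1638] / 0.4360 = 0.4562 which rounds to 0.46
d₂ = d₁ − σ√T = 0.4562 − 0.4360 = 0.0201 which rounds to 0.02
exp(−rT) = exp(−0.055·1.25) = 0.9336
P = 280·0.9336·N(-0.02) − 290·N(-0.46) = 280·0.9336·0.4920 − 290·0.3228 = 128.6127 − 93.6120 = 35.0007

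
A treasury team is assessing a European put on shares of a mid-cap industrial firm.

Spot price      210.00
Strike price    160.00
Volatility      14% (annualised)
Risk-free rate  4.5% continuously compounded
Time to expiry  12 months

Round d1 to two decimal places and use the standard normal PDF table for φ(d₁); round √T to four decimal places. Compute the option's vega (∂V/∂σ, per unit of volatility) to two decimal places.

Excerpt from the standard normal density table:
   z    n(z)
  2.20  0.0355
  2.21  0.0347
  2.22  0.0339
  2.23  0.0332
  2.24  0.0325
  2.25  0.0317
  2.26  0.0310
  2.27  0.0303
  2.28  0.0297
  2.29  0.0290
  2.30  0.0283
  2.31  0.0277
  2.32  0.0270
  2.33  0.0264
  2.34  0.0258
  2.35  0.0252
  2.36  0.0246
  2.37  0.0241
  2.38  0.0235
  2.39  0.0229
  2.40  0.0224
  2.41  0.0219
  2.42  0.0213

T = 1;  σ√T = 0.1400
d₁ = [ln(210/160) + (0.045 + ½·0.14²)·1] / (σ√T) = (0.2719 + 0.0548) / 0.1400 = 2.3338 → 2.33
√T = √1 = 1.0000
φ(d₁) = φ(2.33) = 0.0264
vega = S·φ(d₁)·√T = 210·0.0264·1.0000 = 5.5440
(Call and put vega coincide under Black-Scholes.)

5.54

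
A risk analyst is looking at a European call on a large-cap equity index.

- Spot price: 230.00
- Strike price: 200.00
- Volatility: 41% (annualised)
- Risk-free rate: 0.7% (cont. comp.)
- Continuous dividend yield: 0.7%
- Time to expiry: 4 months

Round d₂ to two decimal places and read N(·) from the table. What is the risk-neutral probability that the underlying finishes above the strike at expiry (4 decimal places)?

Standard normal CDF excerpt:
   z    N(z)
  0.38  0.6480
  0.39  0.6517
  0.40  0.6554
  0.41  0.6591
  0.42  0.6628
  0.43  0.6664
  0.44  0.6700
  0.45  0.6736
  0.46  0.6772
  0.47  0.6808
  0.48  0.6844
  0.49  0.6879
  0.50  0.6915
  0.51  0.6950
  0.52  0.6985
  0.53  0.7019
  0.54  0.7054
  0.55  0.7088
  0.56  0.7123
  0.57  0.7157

0.6808

σ√T = 0.41 × 0.5774 = 0.2367
d₁ = [ln(230/200) + (0.007 − 0.007 + ½·0.41²)·0.3333] / (σ√T) = (0.1398 + 0.0280) / 0.2367 = 0.7088 ≈ 0.71
d₂ = 0.7088 − 0.2367 = 0.4721 ≈ 0.47
Risk-neutral Pr[S_T > K] = N(d₂) = N(0.47) = 0.6808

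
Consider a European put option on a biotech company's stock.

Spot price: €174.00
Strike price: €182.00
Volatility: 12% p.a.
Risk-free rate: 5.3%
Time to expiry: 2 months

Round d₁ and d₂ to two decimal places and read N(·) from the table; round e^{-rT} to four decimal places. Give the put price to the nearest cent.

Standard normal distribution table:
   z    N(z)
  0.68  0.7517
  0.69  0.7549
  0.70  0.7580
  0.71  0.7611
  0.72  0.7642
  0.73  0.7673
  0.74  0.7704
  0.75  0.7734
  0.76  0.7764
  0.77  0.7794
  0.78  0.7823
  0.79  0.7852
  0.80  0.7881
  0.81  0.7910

€7.63

T = 0.1667;  σ√T = 0.0490
d₁ = [ln(174/182) + (0.053 + ½·0.12²)·0.1667] / (σ√T) = (-0.0450 + 0.0100) / 0.0490 = -0.7128 which rounds to -0.71
d₂ = -0.7128 − 0.0490 = -0.7618 which rounds to -0.76
e^(−rT) = e^(−0.053·0.1667) = 0.9912
N(−d₂) = N(0.76) = 0.7764;  N(−d₁) = N(0.71) = 0.7611
P = 182·0.9912·0.7764 − 174·0.7611 = 140.0613 − 132.4314 = 7.6299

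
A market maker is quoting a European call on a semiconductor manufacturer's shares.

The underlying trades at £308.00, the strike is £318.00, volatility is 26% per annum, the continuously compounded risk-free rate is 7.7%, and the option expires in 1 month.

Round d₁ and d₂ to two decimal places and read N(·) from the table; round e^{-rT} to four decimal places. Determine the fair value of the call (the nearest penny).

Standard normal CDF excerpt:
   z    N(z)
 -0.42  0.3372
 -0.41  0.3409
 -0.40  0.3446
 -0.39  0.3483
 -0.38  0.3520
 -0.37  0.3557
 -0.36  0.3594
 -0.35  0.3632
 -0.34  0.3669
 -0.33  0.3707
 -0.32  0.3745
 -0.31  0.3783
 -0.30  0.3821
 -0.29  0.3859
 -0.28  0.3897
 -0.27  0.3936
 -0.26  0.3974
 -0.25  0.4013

£6.47

T = 0.08333;  σ√T = 0.0751
ln(S/K) + (r + σ²/2)T = ln(308/318) + (0.077 + 0.26²/2)·0.08333 = -0.0320 + 0.0092 = -0.0227
d₁ = -0.0227 / 0.0751 = -0.3027 ≈ -0.30
d₂ = d₁ − σ√T = -0.3027 − 0.0751 = -0.3777 ≈ -0.38
e^(−rT) = e^(−0.077·0.08333) = 0.9936
N(d₁) = N(-0.30) = 0.3821;  N(d₂) = N(-0.38) = 0.3520
C = 308·0.3821 − 318·0.9936·0.3520 = 117.6868 − 111.2196 = 6.4672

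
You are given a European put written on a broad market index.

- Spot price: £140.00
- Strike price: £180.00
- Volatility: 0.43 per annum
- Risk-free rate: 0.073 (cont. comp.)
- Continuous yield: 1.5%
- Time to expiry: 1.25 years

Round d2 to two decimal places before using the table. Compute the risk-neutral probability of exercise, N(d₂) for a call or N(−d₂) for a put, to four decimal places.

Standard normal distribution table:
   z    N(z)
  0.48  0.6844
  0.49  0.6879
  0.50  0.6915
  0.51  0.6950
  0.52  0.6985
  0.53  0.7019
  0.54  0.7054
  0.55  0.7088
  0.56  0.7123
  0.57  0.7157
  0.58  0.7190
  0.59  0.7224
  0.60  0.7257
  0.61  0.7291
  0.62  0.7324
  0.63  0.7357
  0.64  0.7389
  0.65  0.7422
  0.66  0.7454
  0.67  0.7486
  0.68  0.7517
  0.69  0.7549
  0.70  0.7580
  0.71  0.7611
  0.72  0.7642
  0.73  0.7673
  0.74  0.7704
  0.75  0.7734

T = 1.25;  σ√T = 0.4808
d₁ = [ln(140/180) + (0.073 − 0.015 + 0.43²/2)·1.25] / 0.4808 = [-0.2513 + 0.1881] / 0.4808 = -0.1316 ⇒ -0.13
d₂ = d₁ − σ√T = -0.1316 − 0.4808 = -0.6123 ⇒ -0.61
Pr(exercise) under Q = N(−d₂) = N(0.61) = 0.7291

0.7291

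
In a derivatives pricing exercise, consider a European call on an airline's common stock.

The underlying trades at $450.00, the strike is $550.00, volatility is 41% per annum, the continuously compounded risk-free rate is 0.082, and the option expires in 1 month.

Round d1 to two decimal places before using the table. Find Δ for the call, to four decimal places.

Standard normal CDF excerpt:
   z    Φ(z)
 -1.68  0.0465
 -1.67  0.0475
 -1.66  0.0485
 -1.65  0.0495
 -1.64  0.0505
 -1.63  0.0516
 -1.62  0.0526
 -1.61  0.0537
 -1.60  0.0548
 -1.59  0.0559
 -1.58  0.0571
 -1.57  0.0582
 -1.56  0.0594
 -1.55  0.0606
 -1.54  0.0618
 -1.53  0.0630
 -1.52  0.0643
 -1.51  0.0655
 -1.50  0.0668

0.0571

σ√T = 0.41 × 0.2887 = 0.1184
d₁ = [ln(450/550) + (0.082 + 0.41²/2)·0.08333] / 0.1184 = [-0.2007 + 0.0138] / 0.1184 = -1.5786 → -1.58
N(d₁) = N(-1.58) = 0.0571
Δ_call = N(d₁) = 0.0571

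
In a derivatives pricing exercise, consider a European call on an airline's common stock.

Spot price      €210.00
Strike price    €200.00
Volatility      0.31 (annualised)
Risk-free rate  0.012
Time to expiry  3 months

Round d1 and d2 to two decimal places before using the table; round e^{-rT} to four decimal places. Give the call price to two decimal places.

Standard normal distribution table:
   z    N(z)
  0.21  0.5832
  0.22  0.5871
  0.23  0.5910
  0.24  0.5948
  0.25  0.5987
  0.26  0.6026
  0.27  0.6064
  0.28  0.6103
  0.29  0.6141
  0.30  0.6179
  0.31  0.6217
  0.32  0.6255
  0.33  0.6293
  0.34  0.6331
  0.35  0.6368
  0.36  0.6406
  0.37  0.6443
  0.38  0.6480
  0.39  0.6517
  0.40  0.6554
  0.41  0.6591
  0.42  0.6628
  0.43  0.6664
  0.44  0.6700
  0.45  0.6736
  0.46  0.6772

€18.25

σ√T = 0.31·√0.25 = 0.1550
d₁ = [ln(210/200) + (0.012 + 0.31²/2)·0.25] / 0.1550 = [0.0488 + 0.0150] / 0.1550 = 0.4116 ≈ 0.41
d₂ = d₁ − σ√T = 0.4116 − 0.1550 = 0.2566 ≈ 0.26
e^(−rT) = e^(−0.012·0.25) = 0.9970
C = 210·N(0.41) − 200·0.9970·N(0.26) = 210·0.6591 − 200·0.9970·0.6026 = 138.4110 − 120.1584 = 18.2526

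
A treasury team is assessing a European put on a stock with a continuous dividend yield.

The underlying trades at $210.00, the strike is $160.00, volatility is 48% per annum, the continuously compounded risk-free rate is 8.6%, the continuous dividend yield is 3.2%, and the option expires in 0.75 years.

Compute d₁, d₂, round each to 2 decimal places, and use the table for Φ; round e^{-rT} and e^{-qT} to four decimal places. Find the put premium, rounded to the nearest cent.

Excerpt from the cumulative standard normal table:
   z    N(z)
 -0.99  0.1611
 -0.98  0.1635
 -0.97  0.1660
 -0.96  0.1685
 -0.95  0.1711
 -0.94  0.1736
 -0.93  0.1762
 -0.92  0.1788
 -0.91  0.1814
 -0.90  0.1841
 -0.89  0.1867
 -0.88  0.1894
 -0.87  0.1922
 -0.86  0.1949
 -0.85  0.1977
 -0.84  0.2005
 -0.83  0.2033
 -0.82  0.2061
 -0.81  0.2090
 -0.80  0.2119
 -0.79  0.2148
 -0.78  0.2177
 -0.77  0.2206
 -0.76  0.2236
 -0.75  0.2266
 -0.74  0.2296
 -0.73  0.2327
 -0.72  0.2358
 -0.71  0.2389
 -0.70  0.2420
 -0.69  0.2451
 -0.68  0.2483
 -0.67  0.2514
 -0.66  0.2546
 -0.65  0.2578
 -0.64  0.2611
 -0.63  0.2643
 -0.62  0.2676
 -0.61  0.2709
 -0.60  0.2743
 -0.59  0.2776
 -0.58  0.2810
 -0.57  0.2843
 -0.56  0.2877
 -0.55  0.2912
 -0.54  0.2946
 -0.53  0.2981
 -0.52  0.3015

$9.64

σ√T = 0.48 × 0.8660 = 0.4157
d₁ = [ln(210/160) + (0.086 − 0.032 + ½·0.48²)·0.75] / (σ√T) = (0.2719 + 0.1269) / 0.4157 = 0.9594 ≈ 0.96
d₂ = 0.9594 − 0.4157 = 0.5438 ≈ 0.54
exp(−qT) = exp(−0.032·0.75) = 0.9763;  exp(−rT) = exp(−0.086·0.75) = 0.9375
N(−d₂) = N(-0.54) = 0.2946;  N(−d₁) = N(-0.96) = 0.1685
P = 160·0.9375·0.2946 − 210·0.9763·0.1685 = 44.1900 − 34.5464 = 9.6436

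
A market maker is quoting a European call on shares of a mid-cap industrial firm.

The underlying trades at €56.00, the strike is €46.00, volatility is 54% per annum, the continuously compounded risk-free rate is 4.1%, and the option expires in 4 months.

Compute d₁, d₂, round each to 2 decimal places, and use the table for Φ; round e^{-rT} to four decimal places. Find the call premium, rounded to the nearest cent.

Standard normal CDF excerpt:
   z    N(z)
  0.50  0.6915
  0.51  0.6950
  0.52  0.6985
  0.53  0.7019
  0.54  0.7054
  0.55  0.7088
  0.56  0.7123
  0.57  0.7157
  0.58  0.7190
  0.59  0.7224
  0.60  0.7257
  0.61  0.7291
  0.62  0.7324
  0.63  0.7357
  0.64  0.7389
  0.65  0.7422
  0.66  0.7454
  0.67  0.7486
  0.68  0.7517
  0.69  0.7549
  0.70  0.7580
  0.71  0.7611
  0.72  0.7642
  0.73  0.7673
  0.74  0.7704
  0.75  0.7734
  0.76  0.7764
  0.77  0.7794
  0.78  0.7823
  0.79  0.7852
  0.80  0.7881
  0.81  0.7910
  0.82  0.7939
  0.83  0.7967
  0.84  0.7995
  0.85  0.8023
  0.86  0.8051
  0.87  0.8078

€12.92

σ√T = 0.54·√0.3333 = 0.3118
d₁ = [ln(56/46) + (0.041 + 0.54²/2)·0.3333] / 0.3118 = [0.1967 + 0.0623] / 0.3118 = 0.8307 which rounds to 0.83
d₂ = d₁ − σ√T = 0.8307 − 0.3118 = 0.5189 which rounds to 0.52
e^(−rT) = e^(−0.041·0.3333) = 0.9864
C = 56·N(0.83) − 46·0.9864·N(0.52) = 56·0.7967 − 46·0.9864·0.6985 = 44.6152 − 31.6940 = 12.9212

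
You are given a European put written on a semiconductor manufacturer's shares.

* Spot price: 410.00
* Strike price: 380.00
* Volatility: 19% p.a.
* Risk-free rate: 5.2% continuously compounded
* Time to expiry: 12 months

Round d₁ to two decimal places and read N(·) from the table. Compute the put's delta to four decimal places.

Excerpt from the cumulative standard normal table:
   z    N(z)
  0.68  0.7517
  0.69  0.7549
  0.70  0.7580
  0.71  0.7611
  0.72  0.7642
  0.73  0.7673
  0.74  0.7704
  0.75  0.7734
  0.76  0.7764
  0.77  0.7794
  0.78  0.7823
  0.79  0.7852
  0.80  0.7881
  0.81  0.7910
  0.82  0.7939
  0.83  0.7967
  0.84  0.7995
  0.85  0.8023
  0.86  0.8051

T = 1;  σ√T = 0.1900
d₁ = [ln(410/380) + (0.052 + 0.19²/2)·1] / 0.1900 = [0.0760 + 0.0701] / 0.1900 = 0.7686 which rounds to 0.77
N(d₁) = N(0.77) = 0.7794
Δ_put = N(d₁) − 1 = 0.7794 − 1 = -0.2206

-0.2206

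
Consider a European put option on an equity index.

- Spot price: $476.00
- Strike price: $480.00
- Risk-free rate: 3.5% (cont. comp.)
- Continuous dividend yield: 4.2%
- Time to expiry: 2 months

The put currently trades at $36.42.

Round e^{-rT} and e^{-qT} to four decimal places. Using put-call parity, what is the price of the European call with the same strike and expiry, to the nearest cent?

e^(−qT) = e^(−0.042·0.1667) = 0.9930;  e^(−rT) = e^(−0.035·0.1667) = 0.9942
Put-call parity: C − P = S·e^(−qT) − K·e^(−rT) = 476·0.9930 − 480·0.9942 = 472.6680 − 477.2160 = -4.5480
C = P + (C − P) = 36.42 + (-4.5480) = 31.8720

$31.87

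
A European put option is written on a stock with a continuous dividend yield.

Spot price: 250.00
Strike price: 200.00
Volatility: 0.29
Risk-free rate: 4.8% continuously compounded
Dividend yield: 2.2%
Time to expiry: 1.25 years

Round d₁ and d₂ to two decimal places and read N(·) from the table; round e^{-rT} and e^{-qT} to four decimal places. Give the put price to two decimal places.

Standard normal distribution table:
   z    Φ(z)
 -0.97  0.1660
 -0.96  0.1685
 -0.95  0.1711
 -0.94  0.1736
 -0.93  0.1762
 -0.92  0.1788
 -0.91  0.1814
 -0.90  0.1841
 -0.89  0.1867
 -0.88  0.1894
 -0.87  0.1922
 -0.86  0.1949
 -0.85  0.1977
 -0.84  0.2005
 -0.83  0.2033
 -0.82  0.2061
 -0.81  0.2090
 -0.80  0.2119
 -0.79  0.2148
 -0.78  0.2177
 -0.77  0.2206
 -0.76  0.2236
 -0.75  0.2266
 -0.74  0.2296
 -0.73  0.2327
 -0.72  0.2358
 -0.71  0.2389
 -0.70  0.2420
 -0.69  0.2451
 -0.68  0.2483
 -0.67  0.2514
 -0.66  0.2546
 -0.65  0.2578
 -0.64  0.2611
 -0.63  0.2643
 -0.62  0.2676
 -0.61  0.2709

8.17

T = 1.25;  σ√T = 0.3242
d₁ = [ln(250/200) + (0.048 − 0.022 + 0.29²/2)·1.25] / 0.3242 = [0.2231 + 0.0851] / 0.3242 = 0.9506 ≈ 0.95
d₂ = d₁ − σ√T = 0.9506 − 0.3242 = 0.6263 ≈ 0.63
e^(−qT) = e^(−0.022·1.25) = 0.9729;  e^(−rT) = e^(−0.048·1.25) = 0.9418
N(−d₂) = N(-0.63) = 0.2643;  N(−d₁) = N(-0.95) = 0.1711
P = 200·0.9418·0.2643 − 250·0.9729·0.1711 = 49.7835 − 41.6158 = 8.1678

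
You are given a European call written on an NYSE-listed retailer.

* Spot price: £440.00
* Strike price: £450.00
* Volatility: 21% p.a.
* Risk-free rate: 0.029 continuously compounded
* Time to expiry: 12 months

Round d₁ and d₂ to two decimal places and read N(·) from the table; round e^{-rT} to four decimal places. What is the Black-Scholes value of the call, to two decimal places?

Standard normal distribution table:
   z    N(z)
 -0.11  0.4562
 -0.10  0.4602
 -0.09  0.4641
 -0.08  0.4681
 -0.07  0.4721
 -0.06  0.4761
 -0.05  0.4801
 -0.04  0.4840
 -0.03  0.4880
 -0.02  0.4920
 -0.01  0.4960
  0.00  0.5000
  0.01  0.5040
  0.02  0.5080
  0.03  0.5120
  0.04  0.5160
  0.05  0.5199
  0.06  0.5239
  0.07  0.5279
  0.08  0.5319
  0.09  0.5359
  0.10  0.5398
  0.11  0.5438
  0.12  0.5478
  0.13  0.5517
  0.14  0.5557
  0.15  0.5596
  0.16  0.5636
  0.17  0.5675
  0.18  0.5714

£38.14

σ√T = 0.21·√1 = 0.2100
d₁ = [ln(440/450) + (0.029 + 0.21²/2)·1] / 0.2100 = [-0.0225 + 0.0510] / 0.2100 = 0.1361 which rounds to 0.14
d₂ = d₁ − σ√T = 0.1361 − 0.2100 = -0.0739 which rounds to -0.07
e^(−rT) = e^(−0.029·1) = 0.9714
N(d₁) = N(0.14) = 0.5557;  N(d₂) = N(-0.07) = 0.4721
C = 440·0.5557 − 450·0.9714·0.4721 = 244.5080 − 206.3691 = 38.1389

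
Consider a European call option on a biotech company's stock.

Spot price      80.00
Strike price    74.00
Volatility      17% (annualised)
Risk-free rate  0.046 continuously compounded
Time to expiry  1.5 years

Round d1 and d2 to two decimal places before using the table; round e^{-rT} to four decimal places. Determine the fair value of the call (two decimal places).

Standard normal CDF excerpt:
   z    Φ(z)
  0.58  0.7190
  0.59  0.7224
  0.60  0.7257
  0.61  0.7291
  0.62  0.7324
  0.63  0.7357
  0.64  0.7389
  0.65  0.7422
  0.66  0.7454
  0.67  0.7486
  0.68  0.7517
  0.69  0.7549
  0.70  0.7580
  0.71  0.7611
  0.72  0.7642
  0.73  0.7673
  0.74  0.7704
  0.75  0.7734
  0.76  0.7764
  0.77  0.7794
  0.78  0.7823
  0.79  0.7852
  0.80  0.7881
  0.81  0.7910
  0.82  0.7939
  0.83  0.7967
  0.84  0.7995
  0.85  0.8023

T = 1.5;  σ√T = 0.2082
ln(S/K) + (r + σ²/2)T = ln(80/74) + (0.046 + 0.17²/2)·1.5 = 0.0780 + 0.0907 = 0.1686
d₁ = 0.1686 / 0.2082 = 0.8099 ≈ 0.81
d₂ = d₁ − σ√T = 0.8099 − 0.2082 = 0.6017 ≈ 0.60
e^(−rT) = e^(−0.046·1.5) = 0.9333
N(d₁) = N(0.81) = 0.7910;  N(d₂) = N(0.60) = 0.7257
C = 80·0.7910 − 74·0.9333·0.7257 = 63.2800 − 50.1199 = 13.1601

13.16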